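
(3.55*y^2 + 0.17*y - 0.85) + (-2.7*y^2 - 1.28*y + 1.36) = 0.85*y^2 - 1.11*y + 0.51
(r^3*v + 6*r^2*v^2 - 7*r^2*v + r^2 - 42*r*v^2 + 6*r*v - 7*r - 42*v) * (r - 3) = r^4*v + 6*r^3*v^2 - 10*r^3*v + r^3 - 60*r^2*v^2 + 27*r^2*v - 10*r^2 + 126*r*v^2 - 60*r*v + 21*r + 126*v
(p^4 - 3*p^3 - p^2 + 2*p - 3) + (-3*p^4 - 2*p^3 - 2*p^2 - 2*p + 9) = -2*p^4 - 5*p^3 - 3*p^2 + 6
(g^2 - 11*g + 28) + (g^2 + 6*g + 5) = 2*g^2 - 5*g + 33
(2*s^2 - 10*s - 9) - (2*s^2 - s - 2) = -9*s - 7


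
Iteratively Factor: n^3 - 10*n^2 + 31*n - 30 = (n - 2)*(n^2 - 8*n + 15) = (n - 5)*(n - 2)*(n - 3)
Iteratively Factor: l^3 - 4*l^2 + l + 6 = (l - 2)*(l^2 - 2*l - 3) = (l - 2)*(l + 1)*(l - 3)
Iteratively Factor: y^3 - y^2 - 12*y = (y)*(y^2 - y - 12) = y*(y + 3)*(y - 4)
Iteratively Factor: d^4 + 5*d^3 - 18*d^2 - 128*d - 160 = (d + 2)*(d^3 + 3*d^2 - 24*d - 80) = (d + 2)*(d + 4)*(d^2 - d - 20) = (d - 5)*(d + 2)*(d + 4)*(d + 4)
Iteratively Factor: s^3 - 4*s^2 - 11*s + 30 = (s - 2)*(s^2 - 2*s - 15) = (s - 2)*(s + 3)*(s - 5)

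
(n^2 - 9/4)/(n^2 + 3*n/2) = (n - 3/2)/n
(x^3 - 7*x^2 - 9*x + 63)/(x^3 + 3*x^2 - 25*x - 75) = (x^2 - 10*x + 21)/(x^2 - 25)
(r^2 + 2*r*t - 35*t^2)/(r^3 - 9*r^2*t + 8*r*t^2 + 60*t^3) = (r + 7*t)/(r^2 - 4*r*t - 12*t^2)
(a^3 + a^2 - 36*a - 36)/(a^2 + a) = a - 36/a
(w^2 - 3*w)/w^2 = (w - 3)/w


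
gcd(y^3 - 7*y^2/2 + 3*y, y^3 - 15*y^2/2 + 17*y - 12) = y^2 - 7*y/2 + 3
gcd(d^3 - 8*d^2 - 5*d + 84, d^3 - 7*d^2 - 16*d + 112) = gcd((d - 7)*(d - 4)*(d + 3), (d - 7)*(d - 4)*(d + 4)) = d^2 - 11*d + 28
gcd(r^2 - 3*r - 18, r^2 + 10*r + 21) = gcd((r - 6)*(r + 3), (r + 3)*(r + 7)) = r + 3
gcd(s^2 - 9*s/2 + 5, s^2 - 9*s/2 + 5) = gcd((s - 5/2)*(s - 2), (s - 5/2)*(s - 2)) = s^2 - 9*s/2 + 5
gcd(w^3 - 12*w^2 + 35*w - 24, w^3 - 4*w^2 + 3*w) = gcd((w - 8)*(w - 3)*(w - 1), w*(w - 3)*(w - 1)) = w^2 - 4*w + 3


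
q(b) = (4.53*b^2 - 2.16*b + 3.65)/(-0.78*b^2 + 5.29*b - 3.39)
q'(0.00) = -1.04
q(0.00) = -1.08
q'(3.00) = 3.81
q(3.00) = 6.95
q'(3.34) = 4.92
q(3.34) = 8.42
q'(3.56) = 5.87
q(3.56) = 9.60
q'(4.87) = 26.30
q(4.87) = 25.97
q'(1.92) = 1.46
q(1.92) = 4.16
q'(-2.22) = 0.43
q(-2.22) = -1.62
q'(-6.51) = 0.22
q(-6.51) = -2.96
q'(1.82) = 1.22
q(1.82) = 4.03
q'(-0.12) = -0.53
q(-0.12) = -0.98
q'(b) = (1.56*b - 5.29)*(4.53*b^2 - 2.16*b + 3.65)/(-0.78*b^2 + 5.29*b - 3.39)^2 + (9.06*b - 2.16)/(-0.78*b^2 + 5.29*b - 3.39)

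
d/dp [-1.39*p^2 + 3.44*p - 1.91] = 3.44 - 2.78*p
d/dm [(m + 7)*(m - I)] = 2*m + 7 - I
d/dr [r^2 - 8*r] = 2*r - 8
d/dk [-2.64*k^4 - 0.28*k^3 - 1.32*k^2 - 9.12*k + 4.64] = -10.56*k^3 - 0.84*k^2 - 2.64*k - 9.12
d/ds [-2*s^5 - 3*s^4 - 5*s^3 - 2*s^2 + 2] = s*(-10*s^3 - 12*s^2 - 15*s - 4)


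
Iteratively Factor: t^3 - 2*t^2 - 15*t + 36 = (t - 3)*(t^2 + t - 12) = (t - 3)*(t + 4)*(t - 3)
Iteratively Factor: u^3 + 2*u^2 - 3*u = (u + 3)*(u^2 - u) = (u - 1)*(u + 3)*(u)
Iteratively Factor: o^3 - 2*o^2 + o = (o)*(o^2 - 2*o + 1) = o*(o - 1)*(o - 1)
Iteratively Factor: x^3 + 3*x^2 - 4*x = (x)*(x^2 + 3*x - 4) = x*(x - 1)*(x + 4)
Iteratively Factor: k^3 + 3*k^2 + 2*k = (k)*(k^2 + 3*k + 2) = k*(k + 2)*(k + 1)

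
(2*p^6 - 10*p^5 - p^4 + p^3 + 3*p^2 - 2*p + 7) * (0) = 0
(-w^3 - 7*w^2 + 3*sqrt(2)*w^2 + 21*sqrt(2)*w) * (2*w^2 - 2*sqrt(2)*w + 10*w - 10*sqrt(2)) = -2*w^5 - 24*w^4 + 8*sqrt(2)*w^4 - 82*w^3 + 96*sqrt(2)*w^3 - 144*w^2 + 280*sqrt(2)*w^2 - 420*w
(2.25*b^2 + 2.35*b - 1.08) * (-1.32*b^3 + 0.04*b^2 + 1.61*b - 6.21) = -2.97*b^5 - 3.012*b^4 + 5.1421*b^3 - 10.2322*b^2 - 16.3323*b + 6.7068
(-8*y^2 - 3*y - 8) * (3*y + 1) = -24*y^3 - 17*y^2 - 27*y - 8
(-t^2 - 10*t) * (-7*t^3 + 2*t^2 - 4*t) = 7*t^5 + 68*t^4 - 16*t^3 + 40*t^2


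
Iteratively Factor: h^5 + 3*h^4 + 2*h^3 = (h + 2)*(h^4 + h^3) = h*(h + 2)*(h^3 + h^2) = h^2*(h + 2)*(h^2 + h) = h^2*(h + 1)*(h + 2)*(h)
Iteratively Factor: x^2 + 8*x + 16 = (x + 4)*(x + 4)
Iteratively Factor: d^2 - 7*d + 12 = (d - 3)*(d - 4)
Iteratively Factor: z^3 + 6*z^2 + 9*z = (z + 3)*(z^2 + 3*z) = (z + 3)^2*(z)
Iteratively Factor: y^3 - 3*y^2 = (y)*(y^2 - 3*y) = y*(y - 3)*(y)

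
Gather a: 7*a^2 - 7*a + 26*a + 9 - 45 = 7*a^2 + 19*a - 36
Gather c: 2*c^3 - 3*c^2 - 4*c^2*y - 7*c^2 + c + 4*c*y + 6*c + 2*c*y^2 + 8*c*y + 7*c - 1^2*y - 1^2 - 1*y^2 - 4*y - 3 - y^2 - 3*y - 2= 2*c^3 + c^2*(-4*y - 10) + c*(2*y^2 + 12*y + 14) - 2*y^2 - 8*y - 6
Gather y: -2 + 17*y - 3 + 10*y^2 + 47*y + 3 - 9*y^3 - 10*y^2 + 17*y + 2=-9*y^3 + 81*y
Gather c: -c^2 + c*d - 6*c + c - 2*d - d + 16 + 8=-c^2 + c*(d - 5) - 3*d + 24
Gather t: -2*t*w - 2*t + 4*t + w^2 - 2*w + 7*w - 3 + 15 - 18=t*(2 - 2*w) + w^2 + 5*w - 6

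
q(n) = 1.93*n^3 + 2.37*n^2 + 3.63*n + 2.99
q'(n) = 5.79*n^2 + 4.74*n + 3.63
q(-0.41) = 1.77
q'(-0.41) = 2.66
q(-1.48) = -3.45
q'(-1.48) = 9.30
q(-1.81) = -7.26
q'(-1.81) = 14.02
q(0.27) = 4.18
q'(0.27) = 5.33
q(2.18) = 42.16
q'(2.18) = 41.48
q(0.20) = 3.83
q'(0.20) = 4.81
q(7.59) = 1010.96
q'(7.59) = 373.16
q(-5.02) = -199.66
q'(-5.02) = 125.75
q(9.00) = 1634.60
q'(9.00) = 515.28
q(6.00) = 526.97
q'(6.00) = 240.51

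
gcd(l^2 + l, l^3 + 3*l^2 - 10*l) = l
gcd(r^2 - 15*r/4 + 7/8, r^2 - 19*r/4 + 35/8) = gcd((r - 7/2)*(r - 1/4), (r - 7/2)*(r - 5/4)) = r - 7/2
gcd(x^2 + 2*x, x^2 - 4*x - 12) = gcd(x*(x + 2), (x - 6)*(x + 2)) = x + 2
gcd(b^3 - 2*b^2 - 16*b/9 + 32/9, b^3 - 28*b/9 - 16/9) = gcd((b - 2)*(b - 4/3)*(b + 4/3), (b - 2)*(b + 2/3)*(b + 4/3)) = b^2 - 2*b/3 - 8/3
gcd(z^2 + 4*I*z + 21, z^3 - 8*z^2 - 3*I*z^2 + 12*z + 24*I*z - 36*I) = z - 3*I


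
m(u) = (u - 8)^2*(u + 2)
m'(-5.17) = 256.95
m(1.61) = 147.40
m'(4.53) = -33.28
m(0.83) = 145.49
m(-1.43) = 50.69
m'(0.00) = 32.00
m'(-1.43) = 78.17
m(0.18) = 133.31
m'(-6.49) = 340.08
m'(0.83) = 10.83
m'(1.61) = -5.30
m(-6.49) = -942.72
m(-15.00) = -6877.00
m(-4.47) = -384.09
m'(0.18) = 27.06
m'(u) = (u - 8)^2 + (u + 2)*(2*u - 16) = (u - 8)*(3*u - 4)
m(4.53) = 78.63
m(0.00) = 128.00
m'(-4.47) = 217.10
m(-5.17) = -549.83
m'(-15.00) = 1127.00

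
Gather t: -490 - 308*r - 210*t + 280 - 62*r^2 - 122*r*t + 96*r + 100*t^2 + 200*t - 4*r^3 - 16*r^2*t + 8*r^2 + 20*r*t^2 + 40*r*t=-4*r^3 - 54*r^2 - 212*r + t^2*(20*r + 100) + t*(-16*r^2 - 82*r - 10) - 210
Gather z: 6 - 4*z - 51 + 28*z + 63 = 24*z + 18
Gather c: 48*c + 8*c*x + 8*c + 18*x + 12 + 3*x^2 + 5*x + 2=c*(8*x + 56) + 3*x^2 + 23*x + 14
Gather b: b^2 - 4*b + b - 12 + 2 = b^2 - 3*b - 10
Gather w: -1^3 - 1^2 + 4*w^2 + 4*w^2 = 8*w^2 - 2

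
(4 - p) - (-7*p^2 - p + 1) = 7*p^2 + 3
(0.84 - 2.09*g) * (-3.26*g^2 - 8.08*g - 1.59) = 6.8134*g^3 + 14.1488*g^2 - 3.4641*g - 1.3356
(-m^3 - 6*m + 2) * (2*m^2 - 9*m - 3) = -2*m^5 + 9*m^4 - 9*m^3 + 58*m^2 - 6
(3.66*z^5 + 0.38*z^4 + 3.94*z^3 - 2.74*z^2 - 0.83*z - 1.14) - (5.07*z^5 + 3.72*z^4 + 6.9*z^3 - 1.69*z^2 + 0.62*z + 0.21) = -1.41*z^5 - 3.34*z^4 - 2.96*z^3 - 1.05*z^2 - 1.45*z - 1.35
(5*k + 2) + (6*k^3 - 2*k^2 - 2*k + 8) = 6*k^3 - 2*k^2 + 3*k + 10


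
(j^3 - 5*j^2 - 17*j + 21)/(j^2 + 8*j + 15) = (j^2 - 8*j + 7)/(j + 5)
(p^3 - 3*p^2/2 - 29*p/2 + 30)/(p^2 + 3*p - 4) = (2*p^2 - 11*p + 15)/(2*(p - 1))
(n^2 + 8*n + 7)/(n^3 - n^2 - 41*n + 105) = (n + 1)/(n^2 - 8*n + 15)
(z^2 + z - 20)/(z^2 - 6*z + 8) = (z + 5)/(z - 2)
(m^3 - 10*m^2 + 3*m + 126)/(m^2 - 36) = (m^2 - 4*m - 21)/(m + 6)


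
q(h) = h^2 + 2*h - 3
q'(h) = 2*h + 2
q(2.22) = 6.37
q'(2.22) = 6.44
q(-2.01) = -2.98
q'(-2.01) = -2.02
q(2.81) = 10.52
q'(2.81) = 7.62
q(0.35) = -2.18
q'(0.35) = 2.70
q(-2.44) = -1.93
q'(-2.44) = -2.88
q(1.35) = 1.52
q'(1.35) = 4.70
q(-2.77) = -0.87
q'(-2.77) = -3.54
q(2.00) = 5.00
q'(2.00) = 6.00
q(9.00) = 96.00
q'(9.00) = 20.00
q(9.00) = 96.00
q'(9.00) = 20.00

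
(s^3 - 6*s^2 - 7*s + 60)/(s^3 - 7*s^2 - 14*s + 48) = (s^2 - 9*s + 20)/(s^2 - 10*s + 16)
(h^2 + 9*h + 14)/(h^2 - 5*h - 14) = (h + 7)/(h - 7)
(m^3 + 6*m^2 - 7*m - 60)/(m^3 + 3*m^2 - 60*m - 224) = (m^2 + 2*m - 15)/(m^2 - m - 56)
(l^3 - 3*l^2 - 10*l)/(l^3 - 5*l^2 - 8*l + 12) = l*(l - 5)/(l^2 - 7*l + 6)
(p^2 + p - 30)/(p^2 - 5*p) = (p + 6)/p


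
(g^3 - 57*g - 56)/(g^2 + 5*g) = (g^3 - 57*g - 56)/(g*(g + 5))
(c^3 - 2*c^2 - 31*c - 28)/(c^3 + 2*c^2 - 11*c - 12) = (c - 7)/(c - 3)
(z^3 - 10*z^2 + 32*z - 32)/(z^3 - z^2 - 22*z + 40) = (z - 4)/(z + 5)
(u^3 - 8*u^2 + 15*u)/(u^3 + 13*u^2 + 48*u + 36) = u*(u^2 - 8*u + 15)/(u^3 + 13*u^2 + 48*u + 36)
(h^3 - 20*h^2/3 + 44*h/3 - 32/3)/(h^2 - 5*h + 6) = (3*h^2 - 14*h + 16)/(3*(h - 3))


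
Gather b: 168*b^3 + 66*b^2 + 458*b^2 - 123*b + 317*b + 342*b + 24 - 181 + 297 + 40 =168*b^3 + 524*b^2 + 536*b + 180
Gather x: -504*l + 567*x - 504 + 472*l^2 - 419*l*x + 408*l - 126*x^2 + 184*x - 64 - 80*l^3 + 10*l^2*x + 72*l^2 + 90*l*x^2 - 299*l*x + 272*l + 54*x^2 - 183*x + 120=-80*l^3 + 544*l^2 + 176*l + x^2*(90*l - 72) + x*(10*l^2 - 718*l + 568) - 448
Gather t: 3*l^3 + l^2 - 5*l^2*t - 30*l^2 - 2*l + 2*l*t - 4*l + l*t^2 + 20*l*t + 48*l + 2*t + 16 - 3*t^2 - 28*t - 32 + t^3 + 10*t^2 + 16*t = 3*l^3 - 29*l^2 + 42*l + t^3 + t^2*(l + 7) + t*(-5*l^2 + 22*l - 10) - 16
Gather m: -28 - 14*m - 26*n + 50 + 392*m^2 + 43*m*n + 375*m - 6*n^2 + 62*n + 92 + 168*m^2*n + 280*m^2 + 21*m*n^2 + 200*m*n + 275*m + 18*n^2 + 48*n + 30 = m^2*(168*n + 672) + m*(21*n^2 + 243*n + 636) + 12*n^2 + 84*n + 144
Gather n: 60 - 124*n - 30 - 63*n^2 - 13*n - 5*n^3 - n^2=-5*n^3 - 64*n^2 - 137*n + 30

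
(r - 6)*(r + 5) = r^2 - r - 30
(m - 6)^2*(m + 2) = m^3 - 10*m^2 + 12*m + 72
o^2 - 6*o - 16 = (o - 8)*(o + 2)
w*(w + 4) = w^2 + 4*w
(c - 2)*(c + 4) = c^2 + 2*c - 8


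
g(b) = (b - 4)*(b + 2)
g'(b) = 2*b - 2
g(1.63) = -8.60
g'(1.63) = 1.26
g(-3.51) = 11.34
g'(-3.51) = -9.02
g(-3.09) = 7.73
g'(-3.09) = -8.18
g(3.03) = -4.88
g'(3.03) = 4.06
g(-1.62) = -2.14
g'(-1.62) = -5.24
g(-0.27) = -7.39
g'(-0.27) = -2.54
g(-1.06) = -4.76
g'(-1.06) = -4.12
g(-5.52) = 33.51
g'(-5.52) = -13.04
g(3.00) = -5.00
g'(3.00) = 4.00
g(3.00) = -5.00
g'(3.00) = 4.00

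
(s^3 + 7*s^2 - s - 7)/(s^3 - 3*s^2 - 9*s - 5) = (s^2 + 6*s - 7)/(s^2 - 4*s - 5)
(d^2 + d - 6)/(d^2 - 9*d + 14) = (d + 3)/(d - 7)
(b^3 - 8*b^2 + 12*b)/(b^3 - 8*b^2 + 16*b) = (b^2 - 8*b + 12)/(b^2 - 8*b + 16)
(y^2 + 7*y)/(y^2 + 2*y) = (y + 7)/(y + 2)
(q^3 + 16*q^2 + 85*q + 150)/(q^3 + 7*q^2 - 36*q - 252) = (q^2 + 10*q + 25)/(q^2 + q - 42)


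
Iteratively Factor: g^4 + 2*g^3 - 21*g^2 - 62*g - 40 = (g - 5)*(g^3 + 7*g^2 + 14*g + 8) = (g - 5)*(g + 2)*(g^2 + 5*g + 4) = (g - 5)*(g + 1)*(g + 2)*(g + 4)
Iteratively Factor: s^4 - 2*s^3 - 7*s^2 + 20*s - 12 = (s - 2)*(s^3 - 7*s + 6) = (s - 2)*(s - 1)*(s^2 + s - 6) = (s - 2)^2*(s - 1)*(s + 3)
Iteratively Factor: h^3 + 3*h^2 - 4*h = (h)*(h^2 + 3*h - 4) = h*(h - 1)*(h + 4)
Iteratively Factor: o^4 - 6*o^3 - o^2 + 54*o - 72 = (o - 2)*(o^3 - 4*o^2 - 9*o + 36) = (o - 4)*(o - 2)*(o^2 - 9) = (o - 4)*(o - 3)*(o - 2)*(o + 3)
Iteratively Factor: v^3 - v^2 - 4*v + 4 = (v - 2)*(v^2 + v - 2) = (v - 2)*(v + 2)*(v - 1)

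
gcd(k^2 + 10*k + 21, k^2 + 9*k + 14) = k + 7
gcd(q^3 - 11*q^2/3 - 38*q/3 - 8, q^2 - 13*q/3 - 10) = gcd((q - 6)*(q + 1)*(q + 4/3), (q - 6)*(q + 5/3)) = q - 6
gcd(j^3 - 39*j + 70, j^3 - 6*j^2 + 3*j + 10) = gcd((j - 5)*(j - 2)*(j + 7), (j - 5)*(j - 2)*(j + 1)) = j^2 - 7*j + 10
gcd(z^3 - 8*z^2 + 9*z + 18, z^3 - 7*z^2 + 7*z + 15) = z^2 - 2*z - 3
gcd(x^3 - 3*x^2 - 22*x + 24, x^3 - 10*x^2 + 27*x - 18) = x^2 - 7*x + 6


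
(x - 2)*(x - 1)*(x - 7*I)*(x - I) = x^4 - 3*x^3 - 8*I*x^3 - 5*x^2 + 24*I*x^2 + 21*x - 16*I*x - 14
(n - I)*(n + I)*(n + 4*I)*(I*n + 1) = I*n^4 - 3*n^3 + 5*I*n^2 - 3*n + 4*I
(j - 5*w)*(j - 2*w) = j^2 - 7*j*w + 10*w^2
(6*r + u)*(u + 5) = 6*r*u + 30*r + u^2 + 5*u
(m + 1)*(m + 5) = m^2 + 6*m + 5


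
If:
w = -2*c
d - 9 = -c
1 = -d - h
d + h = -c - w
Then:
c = -1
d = 10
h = -11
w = 2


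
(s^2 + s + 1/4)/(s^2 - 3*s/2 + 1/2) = (4*s^2 + 4*s + 1)/(2*(2*s^2 - 3*s + 1))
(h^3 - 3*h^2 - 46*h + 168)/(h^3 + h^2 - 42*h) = (h - 4)/h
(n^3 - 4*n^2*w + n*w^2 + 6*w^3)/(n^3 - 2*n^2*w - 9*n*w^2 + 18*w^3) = (n + w)/(n + 3*w)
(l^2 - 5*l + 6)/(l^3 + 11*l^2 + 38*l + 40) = (l^2 - 5*l + 6)/(l^3 + 11*l^2 + 38*l + 40)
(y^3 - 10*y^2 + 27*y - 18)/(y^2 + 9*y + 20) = (y^3 - 10*y^2 + 27*y - 18)/(y^2 + 9*y + 20)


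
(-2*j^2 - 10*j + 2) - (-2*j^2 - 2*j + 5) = -8*j - 3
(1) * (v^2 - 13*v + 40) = v^2 - 13*v + 40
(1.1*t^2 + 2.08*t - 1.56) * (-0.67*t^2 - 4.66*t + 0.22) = -0.737*t^4 - 6.5196*t^3 - 8.4056*t^2 + 7.7272*t - 0.3432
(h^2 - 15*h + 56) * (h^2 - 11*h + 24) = h^4 - 26*h^3 + 245*h^2 - 976*h + 1344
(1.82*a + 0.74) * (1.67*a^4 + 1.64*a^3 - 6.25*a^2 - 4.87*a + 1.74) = 3.0394*a^5 + 4.2206*a^4 - 10.1614*a^3 - 13.4884*a^2 - 0.437*a + 1.2876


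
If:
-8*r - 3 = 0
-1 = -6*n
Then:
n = 1/6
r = -3/8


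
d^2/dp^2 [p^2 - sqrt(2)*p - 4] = 2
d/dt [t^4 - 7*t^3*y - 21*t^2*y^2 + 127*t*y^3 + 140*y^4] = 4*t^3 - 21*t^2*y - 42*t*y^2 + 127*y^3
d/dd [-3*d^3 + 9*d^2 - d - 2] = -9*d^2 + 18*d - 1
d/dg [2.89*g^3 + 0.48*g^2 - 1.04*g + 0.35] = 8.67*g^2 + 0.96*g - 1.04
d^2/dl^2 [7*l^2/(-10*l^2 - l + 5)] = 70*(2*l^3 - 30*l^2 - 5)/(1000*l^6 + 300*l^5 - 1470*l^4 - 299*l^3 + 735*l^2 + 75*l - 125)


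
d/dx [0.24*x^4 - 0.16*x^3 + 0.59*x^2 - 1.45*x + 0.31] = 0.96*x^3 - 0.48*x^2 + 1.18*x - 1.45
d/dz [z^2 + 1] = 2*z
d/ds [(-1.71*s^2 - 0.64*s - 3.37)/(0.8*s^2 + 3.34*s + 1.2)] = (-5.1994*s^2 + 1.288*s + 10.4878)/(0.64*s^4 + 5.344*s^3 + 13.0756*s^2 + 8.016*s + 1.44)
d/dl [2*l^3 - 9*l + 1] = 6*l^2 - 9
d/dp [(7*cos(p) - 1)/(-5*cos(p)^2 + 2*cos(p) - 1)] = 5*(-7*cos(p)^2 + 2*cos(p) + 1)*sin(p)/(5*sin(p)^2 + 2*cos(p) - 6)^2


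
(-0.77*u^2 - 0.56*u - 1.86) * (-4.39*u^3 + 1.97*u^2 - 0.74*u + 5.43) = 3.3803*u^5 + 0.9415*u^4 + 7.632*u^3 - 7.4309*u^2 - 1.6644*u - 10.0998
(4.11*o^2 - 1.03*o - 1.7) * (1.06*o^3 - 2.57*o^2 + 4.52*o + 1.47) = 4.3566*o^5 - 11.6545*o^4 + 19.4223*o^3 + 5.7551*o^2 - 9.1981*o - 2.499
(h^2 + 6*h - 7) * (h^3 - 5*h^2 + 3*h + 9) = h^5 + h^4 - 34*h^3 + 62*h^2 + 33*h - 63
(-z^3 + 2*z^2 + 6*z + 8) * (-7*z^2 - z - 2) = 7*z^5 - 13*z^4 - 42*z^3 - 66*z^2 - 20*z - 16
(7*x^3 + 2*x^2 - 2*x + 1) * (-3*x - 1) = -21*x^4 - 13*x^3 + 4*x^2 - x - 1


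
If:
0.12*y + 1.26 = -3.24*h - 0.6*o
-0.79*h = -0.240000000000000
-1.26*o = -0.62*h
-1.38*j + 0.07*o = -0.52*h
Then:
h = 0.30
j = 0.12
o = 0.15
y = -19.45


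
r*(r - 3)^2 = r^3 - 6*r^2 + 9*r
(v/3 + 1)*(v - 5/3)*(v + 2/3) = v^3/3 + 2*v^2/3 - 37*v/27 - 10/9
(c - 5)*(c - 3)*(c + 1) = c^3 - 7*c^2 + 7*c + 15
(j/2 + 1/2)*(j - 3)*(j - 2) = j^3/2 - 2*j^2 + j/2 + 3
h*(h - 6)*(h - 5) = h^3 - 11*h^2 + 30*h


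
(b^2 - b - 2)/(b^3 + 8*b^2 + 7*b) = (b - 2)/(b*(b + 7))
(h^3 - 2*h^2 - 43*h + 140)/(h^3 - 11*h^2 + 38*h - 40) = (h + 7)/(h - 2)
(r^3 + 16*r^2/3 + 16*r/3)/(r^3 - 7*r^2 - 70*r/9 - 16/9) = 3*r*(3*r^2 + 16*r + 16)/(9*r^3 - 63*r^2 - 70*r - 16)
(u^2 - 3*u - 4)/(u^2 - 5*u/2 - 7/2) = 2*(u - 4)/(2*u - 7)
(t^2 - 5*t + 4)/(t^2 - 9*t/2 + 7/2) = 2*(t - 4)/(2*t - 7)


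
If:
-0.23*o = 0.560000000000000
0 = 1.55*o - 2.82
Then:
No Solution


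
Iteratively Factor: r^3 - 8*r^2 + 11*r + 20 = (r + 1)*(r^2 - 9*r + 20) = (r - 5)*(r + 1)*(r - 4)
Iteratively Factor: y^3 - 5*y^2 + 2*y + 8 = (y - 4)*(y^2 - y - 2) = (y - 4)*(y + 1)*(y - 2)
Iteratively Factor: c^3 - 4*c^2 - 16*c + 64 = (c + 4)*(c^2 - 8*c + 16) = (c - 4)*(c + 4)*(c - 4)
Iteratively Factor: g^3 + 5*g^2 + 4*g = (g + 4)*(g^2 + g) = g*(g + 4)*(g + 1)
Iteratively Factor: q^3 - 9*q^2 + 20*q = (q - 4)*(q^2 - 5*q) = (q - 5)*(q - 4)*(q)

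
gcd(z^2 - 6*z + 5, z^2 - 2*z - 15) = z - 5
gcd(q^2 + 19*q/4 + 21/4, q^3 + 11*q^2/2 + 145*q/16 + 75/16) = q + 3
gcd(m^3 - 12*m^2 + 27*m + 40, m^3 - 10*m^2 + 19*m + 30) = m^2 - 4*m - 5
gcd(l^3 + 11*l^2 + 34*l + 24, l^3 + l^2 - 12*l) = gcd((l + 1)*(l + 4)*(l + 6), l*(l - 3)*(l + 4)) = l + 4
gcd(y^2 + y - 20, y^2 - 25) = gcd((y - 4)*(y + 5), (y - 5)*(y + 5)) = y + 5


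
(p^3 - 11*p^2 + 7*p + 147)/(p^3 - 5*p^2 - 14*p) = (p^2 - 4*p - 21)/(p*(p + 2))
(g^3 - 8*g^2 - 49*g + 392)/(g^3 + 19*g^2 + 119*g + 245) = (g^2 - 15*g + 56)/(g^2 + 12*g + 35)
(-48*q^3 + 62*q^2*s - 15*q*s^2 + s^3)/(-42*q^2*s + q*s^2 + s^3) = (8*q^2 - 9*q*s + s^2)/(s*(7*q + s))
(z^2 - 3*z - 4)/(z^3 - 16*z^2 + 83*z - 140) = (z + 1)/(z^2 - 12*z + 35)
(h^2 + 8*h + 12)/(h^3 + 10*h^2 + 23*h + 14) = (h + 6)/(h^2 + 8*h + 7)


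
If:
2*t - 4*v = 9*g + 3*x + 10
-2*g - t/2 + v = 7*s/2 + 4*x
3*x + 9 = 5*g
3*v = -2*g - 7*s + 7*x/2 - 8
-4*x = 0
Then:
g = 9/5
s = -29/10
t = 189/10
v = 29/10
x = 0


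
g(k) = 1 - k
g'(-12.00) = -1.00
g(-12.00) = 13.00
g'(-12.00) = -1.00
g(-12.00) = 13.00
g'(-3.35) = -1.00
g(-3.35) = 4.35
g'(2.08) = -1.00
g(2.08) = -1.08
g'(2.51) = -1.00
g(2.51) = -1.51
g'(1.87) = -1.00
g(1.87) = -0.87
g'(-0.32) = -1.00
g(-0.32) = 1.32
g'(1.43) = -1.00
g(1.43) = -0.43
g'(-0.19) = -1.00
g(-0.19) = 1.19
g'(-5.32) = -1.00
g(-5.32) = 6.32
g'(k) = -1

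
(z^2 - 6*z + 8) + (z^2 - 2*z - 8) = 2*z^2 - 8*z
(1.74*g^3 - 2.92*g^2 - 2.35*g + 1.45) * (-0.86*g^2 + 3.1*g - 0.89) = -1.4964*g^5 + 7.9052*g^4 - 8.5796*g^3 - 5.9332*g^2 + 6.5865*g - 1.2905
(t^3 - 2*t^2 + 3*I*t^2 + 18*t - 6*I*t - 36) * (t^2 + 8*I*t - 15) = t^5 - 2*t^4 + 11*I*t^4 - 21*t^3 - 22*I*t^3 + 42*t^2 + 99*I*t^2 - 270*t - 198*I*t + 540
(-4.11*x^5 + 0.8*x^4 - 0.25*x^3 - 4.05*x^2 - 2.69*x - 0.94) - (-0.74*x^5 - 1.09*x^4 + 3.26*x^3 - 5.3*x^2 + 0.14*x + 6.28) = -3.37*x^5 + 1.89*x^4 - 3.51*x^3 + 1.25*x^2 - 2.83*x - 7.22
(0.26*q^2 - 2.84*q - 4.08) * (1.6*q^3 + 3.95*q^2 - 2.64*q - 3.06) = 0.416*q^5 - 3.517*q^4 - 18.4324*q^3 - 9.414*q^2 + 19.4616*q + 12.4848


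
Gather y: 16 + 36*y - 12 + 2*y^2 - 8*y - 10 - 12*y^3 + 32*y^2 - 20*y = -12*y^3 + 34*y^2 + 8*y - 6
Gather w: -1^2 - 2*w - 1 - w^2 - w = -w^2 - 3*w - 2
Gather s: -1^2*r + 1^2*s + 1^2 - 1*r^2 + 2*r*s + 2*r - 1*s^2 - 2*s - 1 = -r^2 + r - s^2 + s*(2*r - 1)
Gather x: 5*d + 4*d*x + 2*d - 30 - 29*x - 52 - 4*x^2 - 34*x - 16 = 7*d - 4*x^2 + x*(4*d - 63) - 98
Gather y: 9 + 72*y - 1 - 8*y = 64*y + 8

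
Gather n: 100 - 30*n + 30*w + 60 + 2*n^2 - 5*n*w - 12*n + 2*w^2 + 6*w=2*n^2 + n*(-5*w - 42) + 2*w^2 + 36*w + 160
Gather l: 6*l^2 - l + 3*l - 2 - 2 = 6*l^2 + 2*l - 4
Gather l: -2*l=-2*l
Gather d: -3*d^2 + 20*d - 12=-3*d^2 + 20*d - 12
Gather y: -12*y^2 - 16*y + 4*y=-12*y^2 - 12*y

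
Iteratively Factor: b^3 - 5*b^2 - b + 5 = (b + 1)*(b^2 - 6*b + 5) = (b - 1)*(b + 1)*(b - 5)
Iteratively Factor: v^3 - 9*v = (v)*(v^2 - 9) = v*(v + 3)*(v - 3)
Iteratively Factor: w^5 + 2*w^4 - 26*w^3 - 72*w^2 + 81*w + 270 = (w + 3)*(w^4 - w^3 - 23*w^2 - 3*w + 90) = (w - 2)*(w + 3)*(w^3 + w^2 - 21*w - 45) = (w - 2)*(w + 3)^2*(w^2 - 2*w - 15) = (w - 2)*(w + 3)^3*(w - 5)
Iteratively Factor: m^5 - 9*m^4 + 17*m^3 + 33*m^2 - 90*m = (m - 5)*(m^4 - 4*m^3 - 3*m^2 + 18*m) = (m - 5)*(m + 2)*(m^3 - 6*m^2 + 9*m) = (m - 5)*(m - 3)*(m + 2)*(m^2 - 3*m) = (m - 5)*(m - 3)^2*(m + 2)*(m)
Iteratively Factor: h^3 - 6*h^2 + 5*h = (h - 5)*(h^2 - h) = h*(h - 5)*(h - 1)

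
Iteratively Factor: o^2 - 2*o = (o)*(o - 2)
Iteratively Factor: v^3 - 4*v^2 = (v)*(v^2 - 4*v) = v*(v - 4)*(v)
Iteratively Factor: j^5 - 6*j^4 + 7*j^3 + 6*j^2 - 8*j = (j - 2)*(j^4 - 4*j^3 - j^2 + 4*j) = j*(j - 2)*(j^3 - 4*j^2 - j + 4) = j*(j - 2)*(j - 1)*(j^2 - 3*j - 4) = j*(j - 4)*(j - 2)*(j - 1)*(j + 1)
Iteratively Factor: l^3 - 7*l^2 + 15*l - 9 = (l - 1)*(l^2 - 6*l + 9) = (l - 3)*(l - 1)*(l - 3)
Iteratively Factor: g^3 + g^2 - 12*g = (g + 4)*(g^2 - 3*g) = (g - 3)*(g + 4)*(g)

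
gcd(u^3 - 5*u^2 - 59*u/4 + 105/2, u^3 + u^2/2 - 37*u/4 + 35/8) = u^2 + u - 35/4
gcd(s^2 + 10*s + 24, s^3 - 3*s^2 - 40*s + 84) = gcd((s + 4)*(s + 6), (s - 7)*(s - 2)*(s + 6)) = s + 6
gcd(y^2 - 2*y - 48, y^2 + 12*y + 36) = y + 6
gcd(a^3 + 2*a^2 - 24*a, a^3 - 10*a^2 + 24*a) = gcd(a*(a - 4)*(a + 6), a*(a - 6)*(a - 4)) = a^2 - 4*a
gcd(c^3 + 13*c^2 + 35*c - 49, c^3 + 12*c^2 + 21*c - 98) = c^2 + 14*c + 49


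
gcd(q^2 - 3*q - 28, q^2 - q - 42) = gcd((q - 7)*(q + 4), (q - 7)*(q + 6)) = q - 7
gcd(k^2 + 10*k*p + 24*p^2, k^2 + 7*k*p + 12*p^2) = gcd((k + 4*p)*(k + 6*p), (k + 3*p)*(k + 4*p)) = k + 4*p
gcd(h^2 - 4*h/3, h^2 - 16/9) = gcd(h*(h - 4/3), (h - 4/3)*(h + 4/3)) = h - 4/3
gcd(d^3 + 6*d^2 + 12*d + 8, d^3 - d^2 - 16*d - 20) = d^2 + 4*d + 4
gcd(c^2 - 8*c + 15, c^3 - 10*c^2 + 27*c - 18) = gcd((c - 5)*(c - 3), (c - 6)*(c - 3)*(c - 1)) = c - 3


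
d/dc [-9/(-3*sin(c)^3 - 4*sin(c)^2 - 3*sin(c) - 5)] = 9*(-8*sin(c) + 9*cos(c)^2 - 12)*cos(c)/(3*sin(c)^3 + 4*sin(c)^2 + 3*sin(c) + 5)^2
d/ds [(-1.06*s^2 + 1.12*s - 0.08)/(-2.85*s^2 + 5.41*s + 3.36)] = (-2.5426*s^2 - 7.5792*s + 4.196)/(8.1225*s^4 - 30.837*s^3 + 10.1161*s^2 + 36.3552*s + 11.2896)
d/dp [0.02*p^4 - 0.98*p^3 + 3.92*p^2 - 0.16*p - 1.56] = 0.08*p^3 - 2.94*p^2 + 7.84*p - 0.16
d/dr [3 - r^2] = -2*r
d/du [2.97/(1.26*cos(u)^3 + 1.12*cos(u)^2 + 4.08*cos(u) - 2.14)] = (11.2266*cos(u)^2 + 6.6528*cos(u) + 12.1176)*sin(u)/(1.26*cos(u)^3 + 1.12*cos(u)^2 + 4.08*cos(u) - 2.14)^2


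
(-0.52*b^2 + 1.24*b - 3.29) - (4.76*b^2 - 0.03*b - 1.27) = -5.28*b^2 + 1.27*b - 2.02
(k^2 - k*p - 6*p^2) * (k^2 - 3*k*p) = k^4 - 4*k^3*p - 3*k^2*p^2 + 18*k*p^3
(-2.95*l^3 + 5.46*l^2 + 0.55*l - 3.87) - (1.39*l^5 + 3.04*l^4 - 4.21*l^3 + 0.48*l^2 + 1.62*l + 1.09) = -1.39*l^5 - 3.04*l^4 + 1.26*l^3 + 4.98*l^2 - 1.07*l - 4.96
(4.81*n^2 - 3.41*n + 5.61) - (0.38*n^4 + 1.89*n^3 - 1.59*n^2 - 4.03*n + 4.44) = -0.38*n^4 - 1.89*n^3 + 6.4*n^2 + 0.62*n + 1.17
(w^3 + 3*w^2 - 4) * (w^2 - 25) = w^5 + 3*w^4 - 25*w^3 - 79*w^2 + 100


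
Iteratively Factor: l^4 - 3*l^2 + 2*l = (l + 2)*(l^3 - 2*l^2 + l) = (l - 1)*(l + 2)*(l^2 - l) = l*(l - 1)*(l + 2)*(l - 1)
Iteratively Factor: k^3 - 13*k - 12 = (k + 1)*(k^2 - k - 12) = (k - 4)*(k + 1)*(k + 3)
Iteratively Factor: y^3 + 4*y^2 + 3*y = (y)*(y^2 + 4*y + 3) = y*(y + 3)*(y + 1)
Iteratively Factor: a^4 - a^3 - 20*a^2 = (a + 4)*(a^3 - 5*a^2) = a*(a + 4)*(a^2 - 5*a) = a*(a - 5)*(a + 4)*(a)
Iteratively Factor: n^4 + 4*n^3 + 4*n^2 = (n + 2)*(n^3 + 2*n^2) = n*(n + 2)*(n^2 + 2*n) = n*(n + 2)^2*(n)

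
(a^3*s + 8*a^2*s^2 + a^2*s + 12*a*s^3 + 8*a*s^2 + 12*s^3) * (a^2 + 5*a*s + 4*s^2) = a^5*s + 13*a^4*s^2 + a^4*s + 56*a^3*s^3 + 13*a^3*s^2 + 92*a^2*s^4 + 56*a^2*s^3 + 48*a*s^5 + 92*a*s^4 + 48*s^5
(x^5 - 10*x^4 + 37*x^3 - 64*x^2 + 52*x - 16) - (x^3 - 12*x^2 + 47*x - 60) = x^5 - 10*x^4 + 36*x^3 - 52*x^2 + 5*x + 44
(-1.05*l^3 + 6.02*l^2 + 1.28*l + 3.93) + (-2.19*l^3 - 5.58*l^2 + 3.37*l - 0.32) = -3.24*l^3 + 0.44*l^2 + 4.65*l + 3.61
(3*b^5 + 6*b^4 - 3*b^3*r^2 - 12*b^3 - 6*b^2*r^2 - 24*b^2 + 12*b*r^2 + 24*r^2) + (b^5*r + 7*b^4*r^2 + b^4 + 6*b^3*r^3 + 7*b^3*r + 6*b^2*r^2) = b^5*r + 3*b^5 + 7*b^4*r^2 + 7*b^4 + 6*b^3*r^3 - 3*b^3*r^2 + 7*b^3*r - 12*b^3 - 24*b^2 + 12*b*r^2 + 24*r^2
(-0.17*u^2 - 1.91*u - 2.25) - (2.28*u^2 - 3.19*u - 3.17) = -2.45*u^2 + 1.28*u + 0.92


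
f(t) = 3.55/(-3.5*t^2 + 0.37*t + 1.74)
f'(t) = 3.55*(7.0*t - 0.37)/(-3.5*t^2 + 0.37*t + 1.74)^2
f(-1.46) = -0.57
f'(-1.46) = -0.96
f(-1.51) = -0.52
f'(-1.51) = -0.84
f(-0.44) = 3.95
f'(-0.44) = -15.13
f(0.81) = -13.83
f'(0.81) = 285.64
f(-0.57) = 9.06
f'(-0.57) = -100.75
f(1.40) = -0.77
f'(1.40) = 1.58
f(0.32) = 2.37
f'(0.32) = 2.95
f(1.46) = -0.69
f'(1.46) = 1.30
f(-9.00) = -0.01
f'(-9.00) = -0.00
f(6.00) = -0.03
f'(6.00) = 0.01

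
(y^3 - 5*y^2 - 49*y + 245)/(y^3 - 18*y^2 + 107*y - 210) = (y + 7)/(y - 6)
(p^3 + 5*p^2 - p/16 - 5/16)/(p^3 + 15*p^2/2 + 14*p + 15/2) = (16*p^2 - 1)/(8*(2*p^2 + 5*p + 3))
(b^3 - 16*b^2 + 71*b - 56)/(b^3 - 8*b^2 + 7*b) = (b - 8)/b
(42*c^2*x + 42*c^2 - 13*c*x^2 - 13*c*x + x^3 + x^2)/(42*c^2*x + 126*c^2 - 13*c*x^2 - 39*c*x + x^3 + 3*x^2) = (x + 1)/(x + 3)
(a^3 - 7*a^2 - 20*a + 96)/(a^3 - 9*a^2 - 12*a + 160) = (a - 3)/(a - 5)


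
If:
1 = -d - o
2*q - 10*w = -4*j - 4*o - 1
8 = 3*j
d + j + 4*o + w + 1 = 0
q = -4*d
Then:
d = 13/126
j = 8/3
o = -139/126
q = -26/63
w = 9/14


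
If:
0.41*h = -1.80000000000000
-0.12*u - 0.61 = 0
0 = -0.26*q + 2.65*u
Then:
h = -4.39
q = -51.81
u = -5.08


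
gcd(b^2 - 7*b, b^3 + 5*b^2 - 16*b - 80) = 1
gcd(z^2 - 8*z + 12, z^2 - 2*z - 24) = z - 6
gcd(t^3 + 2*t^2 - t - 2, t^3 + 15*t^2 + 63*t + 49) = t + 1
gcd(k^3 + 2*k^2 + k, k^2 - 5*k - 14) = 1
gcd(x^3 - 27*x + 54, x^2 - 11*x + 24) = x - 3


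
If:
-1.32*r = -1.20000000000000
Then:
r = 0.91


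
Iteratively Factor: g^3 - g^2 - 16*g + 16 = (g - 4)*(g^2 + 3*g - 4) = (g - 4)*(g - 1)*(g + 4)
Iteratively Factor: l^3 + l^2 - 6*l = (l)*(l^2 + l - 6) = l*(l - 2)*(l + 3)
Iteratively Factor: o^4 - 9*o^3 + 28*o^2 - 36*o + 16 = (o - 2)*(o^3 - 7*o^2 + 14*o - 8) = (o - 2)*(o - 1)*(o^2 - 6*o + 8) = (o - 4)*(o - 2)*(o - 1)*(o - 2)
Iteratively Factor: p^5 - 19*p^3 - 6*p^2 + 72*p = (p - 2)*(p^4 + 2*p^3 - 15*p^2 - 36*p) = (p - 2)*(p + 3)*(p^3 - p^2 - 12*p) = (p - 4)*(p - 2)*(p + 3)*(p^2 + 3*p) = (p - 4)*(p - 2)*(p + 3)^2*(p)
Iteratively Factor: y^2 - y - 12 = (y - 4)*(y + 3)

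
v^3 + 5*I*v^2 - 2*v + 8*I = (v - I)*(v + 2*I)*(v + 4*I)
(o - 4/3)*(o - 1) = o^2 - 7*o/3 + 4/3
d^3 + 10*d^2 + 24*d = d*(d + 4)*(d + 6)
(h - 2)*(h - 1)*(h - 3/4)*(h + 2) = h^4 - 7*h^3/4 - 13*h^2/4 + 7*h - 3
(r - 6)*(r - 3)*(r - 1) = r^3 - 10*r^2 + 27*r - 18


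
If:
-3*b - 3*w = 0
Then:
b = -w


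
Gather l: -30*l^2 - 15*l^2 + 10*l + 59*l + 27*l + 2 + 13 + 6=-45*l^2 + 96*l + 21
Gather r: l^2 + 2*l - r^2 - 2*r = l^2 + 2*l - r^2 - 2*r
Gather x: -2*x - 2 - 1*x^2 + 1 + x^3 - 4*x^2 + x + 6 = x^3 - 5*x^2 - x + 5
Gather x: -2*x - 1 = -2*x - 1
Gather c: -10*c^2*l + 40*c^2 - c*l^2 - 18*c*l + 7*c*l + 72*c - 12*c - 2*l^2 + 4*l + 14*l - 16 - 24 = c^2*(40 - 10*l) + c*(-l^2 - 11*l + 60) - 2*l^2 + 18*l - 40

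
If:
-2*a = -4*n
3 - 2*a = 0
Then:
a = 3/2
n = 3/4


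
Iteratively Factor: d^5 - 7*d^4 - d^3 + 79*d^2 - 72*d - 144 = (d + 1)*(d^4 - 8*d^3 + 7*d^2 + 72*d - 144) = (d - 4)*(d + 1)*(d^3 - 4*d^2 - 9*d + 36) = (d - 4)*(d + 1)*(d + 3)*(d^2 - 7*d + 12) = (d - 4)^2*(d + 1)*(d + 3)*(d - 3)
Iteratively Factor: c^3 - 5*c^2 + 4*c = (c - 1)*(c^2 - 4*c) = c*(c - 1)*(c - 4)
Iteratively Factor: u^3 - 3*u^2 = (u - 3)*(u^2) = u*(u - 3)*(u)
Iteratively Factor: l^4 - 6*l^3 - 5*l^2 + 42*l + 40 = (l + 1)*(l^3 - 7*l^2 + 2*l + 40) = (l - 4)*(l + 1)*(l^2 - 3*l - 10) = (l - 5)*(l - 4)*(l + 1)*(l + 2)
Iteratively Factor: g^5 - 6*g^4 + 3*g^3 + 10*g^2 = (g - 2)*(g^4 - 4*g^3 - 5*g^2) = (g - 2)*(g + 1)*(g^3 - 5*g^2) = g*(g - 2)*(g + 1)*(g^2 - 5*g) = g^2*(g - 2)*(g + 1)*(g - 5)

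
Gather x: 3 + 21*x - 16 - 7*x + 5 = 14*x - 8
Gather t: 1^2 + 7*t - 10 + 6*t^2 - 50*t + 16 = 6*t^2 - 43*t + 7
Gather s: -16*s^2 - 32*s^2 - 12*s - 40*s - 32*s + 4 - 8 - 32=-48*s^2 - 84*s - 36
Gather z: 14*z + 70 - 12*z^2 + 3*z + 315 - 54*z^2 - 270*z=-66*z^2 - 253*z + 385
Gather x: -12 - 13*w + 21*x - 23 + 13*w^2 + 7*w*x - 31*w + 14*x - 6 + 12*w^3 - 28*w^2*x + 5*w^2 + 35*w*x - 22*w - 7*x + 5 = 12*w^3 + 18*w^2 - 66*w + x*(-28*w^2 + 42*w + 28) - 36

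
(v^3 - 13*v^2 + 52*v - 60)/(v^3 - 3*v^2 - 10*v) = (v^2 - 8*v + 12)/(v*(v + 2))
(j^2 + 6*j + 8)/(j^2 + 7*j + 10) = (j + 4)/(j + 5)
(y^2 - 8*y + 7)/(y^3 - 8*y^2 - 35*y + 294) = (y - 1)/(y^2 - y - 42)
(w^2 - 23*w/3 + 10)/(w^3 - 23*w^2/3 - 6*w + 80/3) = (w - 6)/(w^2 - 6*w - 16)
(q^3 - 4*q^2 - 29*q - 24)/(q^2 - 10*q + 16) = (q^2 + 4*q + 3)/(q - 2)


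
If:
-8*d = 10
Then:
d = -5/4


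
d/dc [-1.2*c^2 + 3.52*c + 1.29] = 3.52 - 2.4*c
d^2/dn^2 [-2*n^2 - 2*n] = -4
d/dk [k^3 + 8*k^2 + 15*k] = 3*k^2 + 16*k + 15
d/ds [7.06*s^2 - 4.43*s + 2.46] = 14.12*s - 4.43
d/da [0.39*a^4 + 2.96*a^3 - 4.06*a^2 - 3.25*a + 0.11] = 1.56*a^3 + 8.88*a^2 - 8.12*a - 3.25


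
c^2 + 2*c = c*(c + 2)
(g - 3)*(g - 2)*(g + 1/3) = g^3 - 14*g^2/3 + 13*g/3 + 2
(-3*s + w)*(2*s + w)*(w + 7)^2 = -6*s^2*w^2 - 84*s^2*w - 294*s^2 - s*w^3 - 14*s*w^2 - 49*s*w + w^4 + 14*w^3 + 49*w^2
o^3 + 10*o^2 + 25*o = o*(o + 5)^2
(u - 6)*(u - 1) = u^2 - 7*u + 6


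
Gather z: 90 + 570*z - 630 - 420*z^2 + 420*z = -420*z^2 + 990*z - 540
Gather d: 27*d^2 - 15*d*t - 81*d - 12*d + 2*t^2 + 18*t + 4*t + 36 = 27*d^2 + d*(-15*t - 93) + 2*t^2 + 22*t + 36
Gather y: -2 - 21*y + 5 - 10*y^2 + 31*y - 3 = -10*y^2 + 10*y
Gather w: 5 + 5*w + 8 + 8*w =13*w + 13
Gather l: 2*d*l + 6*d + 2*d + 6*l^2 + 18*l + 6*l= 8*d + 6*l^2 + l*(2*d + 24)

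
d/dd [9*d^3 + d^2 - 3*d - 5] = 27*d^2 + 2*d - 3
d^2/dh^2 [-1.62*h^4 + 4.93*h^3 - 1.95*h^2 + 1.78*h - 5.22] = -19.44*h^2 + 29.58*h - 3.9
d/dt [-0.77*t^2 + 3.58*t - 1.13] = 3.58 - 1.54*t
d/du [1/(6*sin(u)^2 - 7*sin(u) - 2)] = (7 - 12*sin(u))*cos(u)/(-6*sin(u)^2 + 7*sin(u) + 2)^2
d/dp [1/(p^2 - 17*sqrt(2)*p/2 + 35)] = 2*(-4*p + 17*sqrt(2))/(2*p^2 - 17*sqrt(2)*p + 70)^2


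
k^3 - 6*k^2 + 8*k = k*(k - 4)*(k - 2)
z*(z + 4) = z^2 + 4*z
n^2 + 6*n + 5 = (n + 1)*(n + 5)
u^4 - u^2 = u^2*(u - 1)*(u + 1)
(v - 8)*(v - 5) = v^2 - 13*v + 40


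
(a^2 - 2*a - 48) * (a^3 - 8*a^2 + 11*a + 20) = a^5 - 10*a^4 - 21*a^3 + 382*a^2 - 568*a - 960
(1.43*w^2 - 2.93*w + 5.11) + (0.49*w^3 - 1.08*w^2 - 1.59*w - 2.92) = 0.49*w^3 + 0.35*w^2 - 4.52*w + 2.19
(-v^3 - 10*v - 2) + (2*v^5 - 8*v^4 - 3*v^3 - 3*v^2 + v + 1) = 2*v^5 - 8*v^4 - 4*v^3 - 3*v^2 - 9*v - 1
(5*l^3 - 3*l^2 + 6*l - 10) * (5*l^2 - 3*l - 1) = 25*l^5 - 30*l^4 + 34*l^3 - 65*l^2 + 24*l + 10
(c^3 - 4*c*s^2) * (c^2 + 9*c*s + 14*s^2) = c^5 + 9*c^4*s + 10*c^3*s^2 - 36*c^2*s^3 - 56*c*s^4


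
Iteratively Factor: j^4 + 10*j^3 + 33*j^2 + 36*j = (j + 3)*(j^3 + 7*j^2 + 12*j) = (j + 3)^2*(j^2 + 4*j) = (j + 3)^2*(j + 4)*(j)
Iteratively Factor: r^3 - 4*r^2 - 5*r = (r + 1)*(r^2 - 5*r) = (r - 5)*(r + 1)*(r)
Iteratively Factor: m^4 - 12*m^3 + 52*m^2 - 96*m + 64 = (m - 4)*(m^3 - 8*m^2 + 20*m - 16) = (m - 4)*(m - 2)*(m^2 - 6*m + 8) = (m - 4)*(m - 2)^2*(m - 4)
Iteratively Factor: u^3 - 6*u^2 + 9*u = (u - 3)*(u^2 - 3*u) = u*(u - 3)*(u - 3)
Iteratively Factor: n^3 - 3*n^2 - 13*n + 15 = (n - 5)*(n^2 + 2*n - 3) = (n - 5)*(n - 1)*(n + 3)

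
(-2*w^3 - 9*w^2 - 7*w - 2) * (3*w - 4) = -6*w^4 - 19*w^3 + 15*w^2 + 22*w + 8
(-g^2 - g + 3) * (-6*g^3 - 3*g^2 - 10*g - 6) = 6*g^5 + 9*g^4 - 5*g^3 + 7*g^2 - 24*g - 18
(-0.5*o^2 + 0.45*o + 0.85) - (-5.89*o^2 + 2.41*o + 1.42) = 5.39*o^2 - 1.96*o - 0.57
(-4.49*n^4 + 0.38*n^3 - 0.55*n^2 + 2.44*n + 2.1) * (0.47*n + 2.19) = -2.1103*n^5 - 9.6545*n^4 + 0.5737*n^3 - 0.0577000000000003*n^2 + 6.3306*n + 4.599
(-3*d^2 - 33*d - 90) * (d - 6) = -3*d^3 - 15*d^2 + 108*d + 540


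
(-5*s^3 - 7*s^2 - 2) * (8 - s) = 5*s^4 - 33*s^3 - 56*s^2 + 2*s - 16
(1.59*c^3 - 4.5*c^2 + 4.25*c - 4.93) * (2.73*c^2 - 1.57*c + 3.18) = 4.3407*c^5 - 14.7813*c^4 + 23.7237*c^3 - 34.4414*c^2 + 21.2551*c - 15.6774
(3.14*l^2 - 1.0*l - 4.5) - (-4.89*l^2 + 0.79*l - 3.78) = 8.03*l^2 - 1.79*l - 0.72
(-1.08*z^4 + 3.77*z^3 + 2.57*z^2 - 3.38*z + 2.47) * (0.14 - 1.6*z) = 1.728*z^5 - 6.1832*z^4 - 3.5842*z^3 + 5.7678*z^2 - 4.4252*z + 0.3458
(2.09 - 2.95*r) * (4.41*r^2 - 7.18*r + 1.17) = -13.0095*r^3 + 30.3979*r^2 - 18.4577*r + 2.4453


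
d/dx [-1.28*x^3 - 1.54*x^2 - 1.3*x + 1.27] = -3.84*x^2 - 3.08*x - 1.3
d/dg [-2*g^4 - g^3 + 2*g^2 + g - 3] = -8*g^3 - 3*g^2 + 4*g + 1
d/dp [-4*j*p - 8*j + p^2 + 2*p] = -4*j + 2*p + 2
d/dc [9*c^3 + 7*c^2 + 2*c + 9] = 27*c^2 + 14*c + 2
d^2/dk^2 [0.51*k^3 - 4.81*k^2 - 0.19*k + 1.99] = 3.06*k - 9.62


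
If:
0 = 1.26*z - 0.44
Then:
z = 0.35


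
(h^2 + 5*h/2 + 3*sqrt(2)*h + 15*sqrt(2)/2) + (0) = h^2 + 5*h/2 + 3*sqrt(2)*h + 15*sqrt(2)/2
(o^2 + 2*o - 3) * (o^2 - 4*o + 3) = o^4 - 2*o^3 - 8*o^2 + 18*o - 9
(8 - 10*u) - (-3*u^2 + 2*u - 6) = 3*u^2 - 12*u + 14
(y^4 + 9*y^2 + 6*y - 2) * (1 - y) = -y^5 + y^4 - 9*y^3 + 3*y^2 + 8*y - 2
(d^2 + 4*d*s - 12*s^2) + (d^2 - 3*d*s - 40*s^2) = 2*d^2 + d*s - 52*s^2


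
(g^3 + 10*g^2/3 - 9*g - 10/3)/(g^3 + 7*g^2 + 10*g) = (3*g^2 - 5*g - 2)/(3*g*(g + 2))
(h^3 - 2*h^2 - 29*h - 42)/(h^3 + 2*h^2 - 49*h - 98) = (h + 3)/(h + 7)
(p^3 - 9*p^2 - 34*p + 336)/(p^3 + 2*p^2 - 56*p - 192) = (p - 7)/(p + 4)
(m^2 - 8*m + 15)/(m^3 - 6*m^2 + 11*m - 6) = (m - 5)/(m^2 - 3*m + 2)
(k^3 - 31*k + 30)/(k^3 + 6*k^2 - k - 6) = (k - 5)/(k + 1)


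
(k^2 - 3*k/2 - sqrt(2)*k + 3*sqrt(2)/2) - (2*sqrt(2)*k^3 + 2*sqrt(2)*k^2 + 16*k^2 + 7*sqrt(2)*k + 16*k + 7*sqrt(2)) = -2*sqrt(2)*k^3 - 15*k^2 - 2*sqrt(2)*k^2 - 35*k/2 - 8*sqrt(2)*k - 11*sqrt(2)/2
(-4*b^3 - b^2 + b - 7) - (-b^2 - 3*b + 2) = -4*b^3 + 4*b - 9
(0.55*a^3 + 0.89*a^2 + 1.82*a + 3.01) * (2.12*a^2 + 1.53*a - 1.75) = 1.166*a^5 + 2.7283*a^4 + 4.2576*a^3 + 7.6083*a^2 + 1.4203*a - 5.2675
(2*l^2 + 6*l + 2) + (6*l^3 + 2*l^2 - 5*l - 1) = 6*l^3 + 4*l^2 + l + 1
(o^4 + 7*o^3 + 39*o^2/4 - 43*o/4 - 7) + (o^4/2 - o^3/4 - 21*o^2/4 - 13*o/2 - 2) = 3*o^4/2 + 27*o^3/4 + 9*o^2/2 - 69*o/4 - 9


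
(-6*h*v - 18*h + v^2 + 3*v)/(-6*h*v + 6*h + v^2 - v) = (v + 3)/(v - 1)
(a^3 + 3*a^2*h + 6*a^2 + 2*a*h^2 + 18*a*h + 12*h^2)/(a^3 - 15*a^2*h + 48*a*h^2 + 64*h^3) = (a^2 + 2*a*h + 6*a + 12*h)/(a^2 - 16*a*h + 64*h^2)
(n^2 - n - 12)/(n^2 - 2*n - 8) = (n + 3)/(n + 2)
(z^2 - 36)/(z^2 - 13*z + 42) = (z + 6)/(z - 7)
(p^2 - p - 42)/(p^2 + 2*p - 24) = (p - 7)/(p - 4)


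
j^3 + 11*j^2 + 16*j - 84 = (j - 2)*(j + 6)*(j + 7)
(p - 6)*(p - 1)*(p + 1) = p^3 - 6*p^2 - p + 6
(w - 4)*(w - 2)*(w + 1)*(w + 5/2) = w^4 - 5*w^3/2 - 21*w^2/2 + 13*w + 20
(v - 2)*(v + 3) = v^2 + v - 6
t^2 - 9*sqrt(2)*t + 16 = (t - 8*sqrt(2))*(t - sqrt(2))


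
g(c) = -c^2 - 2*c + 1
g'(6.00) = -14.00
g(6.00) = -47.00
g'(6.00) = -14.00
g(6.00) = -47.00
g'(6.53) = -15.06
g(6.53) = -54.70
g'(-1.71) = 1.42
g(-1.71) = 1.50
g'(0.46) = -2.92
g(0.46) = -0.13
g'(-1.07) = 0.14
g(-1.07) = 2.00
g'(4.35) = -10.70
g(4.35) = -26.62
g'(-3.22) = 4.44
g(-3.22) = -2.93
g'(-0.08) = -1.84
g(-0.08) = 1.15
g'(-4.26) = 6.52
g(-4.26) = -8.63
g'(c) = -2*c - 2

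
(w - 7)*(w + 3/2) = w^2 - 11*w/2 - 21/2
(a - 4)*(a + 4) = a^2 - 16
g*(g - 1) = g^2 - g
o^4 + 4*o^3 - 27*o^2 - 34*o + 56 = (o - 4)*(o - 1)*(o + 2)*(o + 7)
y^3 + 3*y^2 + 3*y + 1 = (y + 1)^3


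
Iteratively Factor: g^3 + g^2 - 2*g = (g + 2)*(g^2 - g) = (g - 1)*(g + 2)*(g)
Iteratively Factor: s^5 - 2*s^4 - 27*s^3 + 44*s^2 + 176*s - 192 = (s - 1)*(s^4 - s^3 - 28*s^2 + 16*s + 192) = (s - 4)*(s - 1)*(s^3 + 3*s^2 - 16*s - 48) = (s - 4)*(s - 1)*(s + 3)*(s^2 - 16) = (s - 4)^2*(s - 1)*(s + 3)*(s + 4)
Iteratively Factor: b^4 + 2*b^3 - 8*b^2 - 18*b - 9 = (b + 1)*(b^3 + b^2 - 9*b - 9) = (b - 3)*(b + 1)*(b^2 + 4*b + 3) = (b - 3)*(b + 1)*(b + 3)*(b + 1)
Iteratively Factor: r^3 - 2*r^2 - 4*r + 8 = (r - 2)*(r^2 - 4) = (r - 2)*(r + 2)*(r - 2)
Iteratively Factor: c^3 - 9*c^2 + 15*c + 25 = (c - 5)*(c^2 - 4*c - 5) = (c - 5)^2*(c + 1)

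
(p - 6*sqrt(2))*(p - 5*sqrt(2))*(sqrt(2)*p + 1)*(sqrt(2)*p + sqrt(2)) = 2*p^4 - 21*sqrt(2)*p^3 + 2*p^3 - 21*sqrt(2)*p^2 + 98*p^2 + 60*sqrt(2)*p + 98*p + 60*sqrt(2)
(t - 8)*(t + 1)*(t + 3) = t^3 - 4*t^2 - 29*t - 24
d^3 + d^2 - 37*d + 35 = (d - 5)*(d - 1)*(d + 7)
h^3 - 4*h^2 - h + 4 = (h - 4)*(h - 1)*(h + 1)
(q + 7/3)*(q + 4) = q^2 + 19*q/3 + 28/3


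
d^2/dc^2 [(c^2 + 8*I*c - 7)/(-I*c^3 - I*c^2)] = (2*I*c^4 - 48*c^3 + c^2*(-48 - 84*I) + c*(-16 - 112*I) - 42*I)/(c^7 + 3*c^6 + 3*c^5 + c^4)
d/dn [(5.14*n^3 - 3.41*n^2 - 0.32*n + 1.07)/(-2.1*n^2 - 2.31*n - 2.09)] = (-10.794*n^4 - 23.7468*n^3 - 25.0227*n^2 + 18.7478*n + 3.1405)/(4.41*n^4 + 9.702*n^3 + 14.1141*n^2 + 9.6558*n + 4.3681)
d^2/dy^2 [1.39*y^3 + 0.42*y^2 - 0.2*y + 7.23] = 8.34*y + 0.84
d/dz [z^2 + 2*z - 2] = 2*z + 2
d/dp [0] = 0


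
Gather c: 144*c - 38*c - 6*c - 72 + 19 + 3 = 100*c - 50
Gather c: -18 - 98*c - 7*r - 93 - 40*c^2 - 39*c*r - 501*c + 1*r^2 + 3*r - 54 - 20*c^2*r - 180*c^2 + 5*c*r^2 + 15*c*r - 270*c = c^2*(-20*r - 220) + c*(5*r^2 - 24*r - 869) + r^2 - 4*r - 165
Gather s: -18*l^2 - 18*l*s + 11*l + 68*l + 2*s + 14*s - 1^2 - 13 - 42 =-18*l^2 + 79*l + s*(16 - 18*l) - 56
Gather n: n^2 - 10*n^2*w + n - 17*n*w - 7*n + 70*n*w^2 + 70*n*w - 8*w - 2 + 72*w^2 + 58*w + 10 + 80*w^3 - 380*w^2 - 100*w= n^2*(1 - 10*w) + n*(70*w^2 + 53*w - 6) + 80*w^3 - 308*w^2 - 50*w + 8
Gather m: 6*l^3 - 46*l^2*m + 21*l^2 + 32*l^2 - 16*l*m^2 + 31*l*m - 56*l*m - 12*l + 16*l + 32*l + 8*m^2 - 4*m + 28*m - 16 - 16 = 6*l^3 + 53*l^2 + 36*l + m^2*(8 - 16*l) + m*(-46*l^2 - 25*l + 24) - 32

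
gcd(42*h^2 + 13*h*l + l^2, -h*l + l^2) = 1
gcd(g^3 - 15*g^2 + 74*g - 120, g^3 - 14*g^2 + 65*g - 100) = g^2 - 9*g + 20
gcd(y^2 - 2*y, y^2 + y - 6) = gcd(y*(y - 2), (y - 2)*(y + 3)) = y - 2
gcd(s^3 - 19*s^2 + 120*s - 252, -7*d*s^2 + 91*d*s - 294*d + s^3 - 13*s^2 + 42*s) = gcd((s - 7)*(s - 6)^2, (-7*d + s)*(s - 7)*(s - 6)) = s^2 - 13*s + 42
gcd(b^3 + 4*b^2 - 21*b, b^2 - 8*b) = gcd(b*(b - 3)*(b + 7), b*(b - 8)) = b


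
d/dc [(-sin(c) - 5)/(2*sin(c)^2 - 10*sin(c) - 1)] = (20*sin(c) - cos(2*c) - 48)*cos(c)/(10*sin(c) + cos(2*c))^2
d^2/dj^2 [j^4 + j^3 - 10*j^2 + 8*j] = 12*j^2 + 6*j - 20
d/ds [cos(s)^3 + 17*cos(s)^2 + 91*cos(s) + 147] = (3*sin(s)^2 - 34*cos(s) - 94)*sin(s)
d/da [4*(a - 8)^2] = 8*a - 64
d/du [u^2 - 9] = 2*u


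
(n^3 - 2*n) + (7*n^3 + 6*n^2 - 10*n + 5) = 8*n^3 + 6*n^2 - 12*n + 5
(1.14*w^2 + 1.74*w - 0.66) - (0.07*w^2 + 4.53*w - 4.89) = 1.07*w^2 - 2.79*w + 4.23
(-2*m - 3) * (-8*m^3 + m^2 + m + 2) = 16*m^4 + 22*m^3 - 5*m^2 - 7*m - 6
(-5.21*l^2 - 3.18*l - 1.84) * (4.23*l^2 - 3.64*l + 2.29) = -22.0383*l^4 + 5.513*l^3 - 8.1389*l^2 - 0.5846*l - 4.2136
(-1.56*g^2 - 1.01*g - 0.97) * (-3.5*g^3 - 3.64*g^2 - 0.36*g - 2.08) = 5.46*g^5 + 9.2134*g^4 + 7.633*g^3 + 7.1392*g^2 + 2.45*g + 2.0176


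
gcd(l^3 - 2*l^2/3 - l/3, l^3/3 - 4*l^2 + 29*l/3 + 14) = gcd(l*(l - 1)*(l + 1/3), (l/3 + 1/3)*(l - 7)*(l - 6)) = 1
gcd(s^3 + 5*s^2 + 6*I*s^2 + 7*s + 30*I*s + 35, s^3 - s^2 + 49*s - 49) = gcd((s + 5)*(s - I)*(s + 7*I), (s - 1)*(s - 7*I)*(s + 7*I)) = s + 7*I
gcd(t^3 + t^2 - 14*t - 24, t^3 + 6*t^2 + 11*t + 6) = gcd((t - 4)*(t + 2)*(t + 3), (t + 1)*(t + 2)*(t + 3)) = t^2 + 5*t + 6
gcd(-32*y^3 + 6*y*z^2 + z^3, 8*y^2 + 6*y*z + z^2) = 4*y + z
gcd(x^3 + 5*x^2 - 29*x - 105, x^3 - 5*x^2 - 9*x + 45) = x^2 - 2*x - 15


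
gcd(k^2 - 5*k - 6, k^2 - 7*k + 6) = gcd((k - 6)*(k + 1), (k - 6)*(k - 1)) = k - 6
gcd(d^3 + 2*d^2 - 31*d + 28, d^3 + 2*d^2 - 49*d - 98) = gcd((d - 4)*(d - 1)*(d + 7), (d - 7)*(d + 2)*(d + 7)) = d + 7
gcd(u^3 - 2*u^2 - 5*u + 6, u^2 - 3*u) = u - 3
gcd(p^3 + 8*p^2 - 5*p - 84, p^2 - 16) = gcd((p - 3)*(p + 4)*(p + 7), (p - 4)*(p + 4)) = p + 4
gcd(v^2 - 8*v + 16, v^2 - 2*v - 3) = 1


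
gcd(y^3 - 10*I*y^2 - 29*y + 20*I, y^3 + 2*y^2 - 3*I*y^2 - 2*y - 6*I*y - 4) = y - I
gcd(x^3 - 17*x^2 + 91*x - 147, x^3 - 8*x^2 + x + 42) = x^2 - 10*x + 21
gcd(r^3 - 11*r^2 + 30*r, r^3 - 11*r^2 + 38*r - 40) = r - 5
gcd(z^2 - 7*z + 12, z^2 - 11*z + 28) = z - 4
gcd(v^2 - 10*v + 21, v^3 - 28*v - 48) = 1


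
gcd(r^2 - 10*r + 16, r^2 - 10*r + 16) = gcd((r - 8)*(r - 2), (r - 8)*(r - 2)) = r^2 - 10*r + 16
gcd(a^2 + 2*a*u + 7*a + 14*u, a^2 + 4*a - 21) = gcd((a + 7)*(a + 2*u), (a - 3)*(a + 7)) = a + 7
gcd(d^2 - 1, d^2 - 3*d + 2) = d - 1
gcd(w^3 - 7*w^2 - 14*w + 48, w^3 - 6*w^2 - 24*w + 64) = w^2 - 10*w + 16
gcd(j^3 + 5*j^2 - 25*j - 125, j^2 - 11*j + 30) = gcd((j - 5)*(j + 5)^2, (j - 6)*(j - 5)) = j - 5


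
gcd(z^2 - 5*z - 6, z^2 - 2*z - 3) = z + 1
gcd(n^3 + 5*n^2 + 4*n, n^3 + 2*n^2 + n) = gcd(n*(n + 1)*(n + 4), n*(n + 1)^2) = n^2 + n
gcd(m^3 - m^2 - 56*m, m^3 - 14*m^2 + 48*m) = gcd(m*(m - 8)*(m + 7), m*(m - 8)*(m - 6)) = m^2 - 8*m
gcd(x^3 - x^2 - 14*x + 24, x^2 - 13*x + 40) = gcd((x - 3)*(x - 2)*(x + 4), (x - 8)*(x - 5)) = 1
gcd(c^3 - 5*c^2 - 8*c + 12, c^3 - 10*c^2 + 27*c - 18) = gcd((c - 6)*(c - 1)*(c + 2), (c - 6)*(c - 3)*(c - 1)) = c^2 - 7*c + 6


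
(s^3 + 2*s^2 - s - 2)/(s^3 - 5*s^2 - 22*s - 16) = (s - 1)/(s - 8)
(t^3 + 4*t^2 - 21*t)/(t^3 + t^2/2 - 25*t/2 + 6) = 2*t*(t + 7)/(2*t^2 + 7*t - 4)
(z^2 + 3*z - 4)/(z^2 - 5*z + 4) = (z + 4)/(z - 4)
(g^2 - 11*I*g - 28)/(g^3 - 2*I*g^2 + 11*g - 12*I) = (g - 7*I)/(g^2 + 2*I*g + 3)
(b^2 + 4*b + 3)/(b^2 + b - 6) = (b + 1)/(b - 2)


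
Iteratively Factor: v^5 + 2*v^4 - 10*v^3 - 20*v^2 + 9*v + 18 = (v + 1)*(v^4 + v^3 - 11*v^2 - 9*v + 18) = (v - 1)*(v + 1)*(v^3 + 2*v^2 - 9*v - 18) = (v - 1)*(v + 1)*(v + 2)*(v^2 - 9) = (v - 1)*(v + 1)*(v + 2)*(v + 3)*(v - 3)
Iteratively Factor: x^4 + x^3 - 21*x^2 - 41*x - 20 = (x + 4)*(x^3 - 3*x^2 - 9*x - 5) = (x - 5)*(x + 4)*(x^2 + 2*x + 1) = (x - 5)*(x + 1)*(x + 4)*(x + 1)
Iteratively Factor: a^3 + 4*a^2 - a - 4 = (a + 4)*(a^2 - 1) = (a + 1)*(a + 4)*(a - 1)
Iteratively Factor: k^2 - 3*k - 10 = (k + 2)*(k - 5)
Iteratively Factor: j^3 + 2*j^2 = (j)*(j^2 + 2*j) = j*(j + 2)*(j)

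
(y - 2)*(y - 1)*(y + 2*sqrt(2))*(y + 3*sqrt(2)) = y^4 - 3*y^3 + 5*sqrt(2)*y^3 - 15*sqrt(2)*y^2 + 14*y^2 - 36*y + 10*sqrt(2)*y + 24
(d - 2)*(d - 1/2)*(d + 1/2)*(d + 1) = d^4 - d^3 - 9*d^2/4 + d/4 + 1/2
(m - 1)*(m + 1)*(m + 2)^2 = m^4 + 4*m^3 + 3*m^2 - 4*m - 4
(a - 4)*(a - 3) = a^2 - 7*a + 12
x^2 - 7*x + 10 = (x - 5)*(x - 2)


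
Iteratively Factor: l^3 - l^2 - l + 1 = (l - 1)*(l^2 - 1) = (l - 1)*(l + 1)*(l - 1)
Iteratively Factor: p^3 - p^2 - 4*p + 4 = (p - 2)*(p^2 + p - 2) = (p - 2)*(p - 1)*(p + 2)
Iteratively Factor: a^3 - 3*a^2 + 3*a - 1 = (a - 1)*(a^2 - 2*a + 1) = (a - 1)^2*(a - 1)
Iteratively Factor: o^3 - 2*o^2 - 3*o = (o + 1)*(o^2 - 3*o) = o*(o + 1)*(o - 3)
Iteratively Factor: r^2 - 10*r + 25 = (r - 5)*(r - 5)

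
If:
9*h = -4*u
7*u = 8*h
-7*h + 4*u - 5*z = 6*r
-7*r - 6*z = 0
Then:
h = 0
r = 0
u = 0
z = 0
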